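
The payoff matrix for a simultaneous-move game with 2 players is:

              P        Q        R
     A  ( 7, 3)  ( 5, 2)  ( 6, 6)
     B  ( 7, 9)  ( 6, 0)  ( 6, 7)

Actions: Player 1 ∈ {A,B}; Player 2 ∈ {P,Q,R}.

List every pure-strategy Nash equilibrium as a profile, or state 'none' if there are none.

PSNE = {(A,R), (B,P)}

(A,P): not NE [P2→R gives 6>3]
(A,Q): not NE [P1→B gives 6>5; P2→R gives 6>2]
(A,R): NE
(B,P): NE
(B,Q): not NE [P2→P gives 9>0]
(B,R): not NE [P2→P gives 9>7]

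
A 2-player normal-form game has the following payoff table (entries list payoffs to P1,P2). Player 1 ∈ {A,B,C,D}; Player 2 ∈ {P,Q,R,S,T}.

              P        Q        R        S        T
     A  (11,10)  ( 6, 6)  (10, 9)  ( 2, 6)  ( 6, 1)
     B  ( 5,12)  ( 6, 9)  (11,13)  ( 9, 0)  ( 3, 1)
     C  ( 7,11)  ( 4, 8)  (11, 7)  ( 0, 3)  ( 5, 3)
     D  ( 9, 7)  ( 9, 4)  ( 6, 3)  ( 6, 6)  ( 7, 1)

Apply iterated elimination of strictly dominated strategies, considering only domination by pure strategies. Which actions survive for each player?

Survivors P1:{A,B,C} P2:{P,R}

P2 drop Q (P beats it: A:10>6 B:12>9 C:11>8 D:7>4)
P2 drop S (P beats it: A:10>6 B:12>0 C:11>3 D:7>6)
P2 drop T (P beats it: A:10>1 B:12>1 C:11>3 D:7>1)
P1 drop D (A beats it: P:11>9 R:10>6)
P1→{A,B,C} P2→{P,R}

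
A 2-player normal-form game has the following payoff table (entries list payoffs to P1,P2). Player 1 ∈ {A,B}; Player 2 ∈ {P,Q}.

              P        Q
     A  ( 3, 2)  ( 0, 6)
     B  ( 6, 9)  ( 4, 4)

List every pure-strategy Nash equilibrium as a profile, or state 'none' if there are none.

(A,P): not NE [P1→B gives 6>3; P2→Q gives 6>2]
(A,Q): not NE [P1→B gives 4>0]
(B,P): NE
(B,Q): not NE [P2→P gives 9>4]

NE set: (B,P)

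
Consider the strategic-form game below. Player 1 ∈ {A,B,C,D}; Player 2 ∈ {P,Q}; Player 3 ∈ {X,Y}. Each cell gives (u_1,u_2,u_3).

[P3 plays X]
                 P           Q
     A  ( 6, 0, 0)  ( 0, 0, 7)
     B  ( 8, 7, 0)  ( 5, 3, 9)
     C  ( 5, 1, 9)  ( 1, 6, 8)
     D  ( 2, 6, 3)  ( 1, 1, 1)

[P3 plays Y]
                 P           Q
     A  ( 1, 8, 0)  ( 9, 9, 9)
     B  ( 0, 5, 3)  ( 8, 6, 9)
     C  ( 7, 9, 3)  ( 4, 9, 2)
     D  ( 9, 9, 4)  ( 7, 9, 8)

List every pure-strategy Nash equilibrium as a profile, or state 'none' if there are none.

PSNE = {(A,Q,Y), (D,P,Y)}

(A,P,X): not NE [P1→B gives 8>6]
(A,P,Y): not NE [P1→D gives 9>1; P2→Q gives 9>8]
(A,Q,X): not NE [P1→B gives 5>0; P3→Y gives 9>7]
(A,Q,Y): NE
(B,P,X): not NE [P3→Y gives 3>0]
(B,P,Y): not NE [P1→D gives 9>0; P2→Q gives 6>5]
(B,Q,X): not NE [P2→P gives 7>3]
(B,Q,Y): not NE [P1→A gives 9>8]
(C,P,X): not NE [P1→B gives 8>5; P2→Q gives 6>1]
(C,P,Y): not NE [P1→D gives 9>7; P3→X gives 9>3]
(C,Q,X): not NE [P1→B gives 5>1]
(C,Q,Y): not NE [P1→A gives 9>4; P3→X gives 8>2]
(D,P,X): not NE [P1→B gives 8>2; P3→Y gives 4>3]
(D,P,Y): NE
(D,Q,X): not NE [P1→B gives 5>1; P2→P gives 6>1; P3→Y gives 8>1]
(D,Q,Y): not NE [P1→A gives 9>7]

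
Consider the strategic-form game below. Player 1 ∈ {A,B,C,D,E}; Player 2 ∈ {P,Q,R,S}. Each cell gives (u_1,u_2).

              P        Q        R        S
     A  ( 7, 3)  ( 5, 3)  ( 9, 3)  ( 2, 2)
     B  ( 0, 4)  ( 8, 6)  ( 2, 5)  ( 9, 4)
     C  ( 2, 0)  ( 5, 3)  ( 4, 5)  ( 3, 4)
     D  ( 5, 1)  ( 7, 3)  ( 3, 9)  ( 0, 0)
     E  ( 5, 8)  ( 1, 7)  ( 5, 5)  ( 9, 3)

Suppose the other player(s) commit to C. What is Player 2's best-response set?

BR_2 = {R}

u_2(P vs C) = 0
u_2(Q vs C) = 3
u_2(R vs C) = 5
u_2(S vs C) = 4
max payoff 5 at {R}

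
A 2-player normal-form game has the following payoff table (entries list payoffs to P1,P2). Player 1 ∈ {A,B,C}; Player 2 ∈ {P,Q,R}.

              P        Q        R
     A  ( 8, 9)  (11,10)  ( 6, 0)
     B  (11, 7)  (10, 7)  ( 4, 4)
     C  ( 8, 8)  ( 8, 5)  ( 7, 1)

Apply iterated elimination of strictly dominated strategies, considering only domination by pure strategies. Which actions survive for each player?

P2 drop R (P beats it: A:9>0 B:7>4 C:8>1)
P1 drop C (B beats it: P:11>8 Q:10>8)
P1→{A,B} P2→{P,Q}

Survivors P1:{A,B} P2:{P,Q}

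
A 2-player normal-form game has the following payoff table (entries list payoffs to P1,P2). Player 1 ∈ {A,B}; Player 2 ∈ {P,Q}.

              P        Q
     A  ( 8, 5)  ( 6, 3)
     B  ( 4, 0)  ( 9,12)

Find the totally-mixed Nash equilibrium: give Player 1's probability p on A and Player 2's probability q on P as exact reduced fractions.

p=6/7, q=3/7

P1 indiff ⇒ q·8+(1-q)·6 = q·4+(1-q)·9 ⇒ q(4) = (1-q)(3) ⇒ q = 3/7
P2 indiff ⇒ p·5+(1-p)·0 = p·3+(1-p)·12 ⇒ p(2) = (1-p)(12) ⇒ p = 6/7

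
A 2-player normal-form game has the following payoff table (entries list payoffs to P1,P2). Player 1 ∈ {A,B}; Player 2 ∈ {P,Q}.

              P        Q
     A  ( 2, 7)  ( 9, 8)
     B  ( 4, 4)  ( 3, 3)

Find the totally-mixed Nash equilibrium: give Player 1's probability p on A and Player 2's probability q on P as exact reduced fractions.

P1 indiff ⇒ q·2+(1-q)·9 = q·4+(1-q)·3 ⇒ q(-2) = (1-q)(-6) ⇒ q = 3/4
P2 indiff ⇒ p·7+(1-p)·4 = p·8+(1-p)·3 ⇒ p(-1) = (1-p)(-1) ⇒ p = 1/2

P1 mixes 1/2 on A; P2 mixes 3/4 on P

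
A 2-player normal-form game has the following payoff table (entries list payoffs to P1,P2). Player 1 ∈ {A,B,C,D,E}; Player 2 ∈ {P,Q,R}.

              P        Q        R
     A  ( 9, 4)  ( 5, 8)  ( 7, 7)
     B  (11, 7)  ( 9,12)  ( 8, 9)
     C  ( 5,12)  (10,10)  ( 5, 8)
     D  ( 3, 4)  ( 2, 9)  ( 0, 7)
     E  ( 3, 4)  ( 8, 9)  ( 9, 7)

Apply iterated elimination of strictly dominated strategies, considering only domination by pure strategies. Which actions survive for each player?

Survivors P1:{B,C} P2:{P,Q}

P1 drop A (B beats it: P:11>9 Q:9>5 R:8>7)
P1 drop D (B beats it: P:11>3 Q:9>2 R:8>0)
P2 drop R (Q beats it: B:12>9 C:10>8 E:9>7)
P1 drop E (B beats it: P:11>3 Q:9>8)
P1→{B,C} P2→{P,Q}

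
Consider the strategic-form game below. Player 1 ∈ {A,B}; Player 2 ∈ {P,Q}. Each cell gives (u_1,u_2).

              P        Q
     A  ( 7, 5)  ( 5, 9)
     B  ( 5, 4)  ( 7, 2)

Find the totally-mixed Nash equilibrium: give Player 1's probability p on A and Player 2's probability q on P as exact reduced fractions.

p=1/3, q=1/2

P1 indiff ⇒ q·7+(1-q)·5 = q·5+(1-q)·7 ⇒ q(2) = (1-q)(2) ⇒ q = 1/2
P2 indiff ⇒ p·5+(1-p)·4 = p·9+(1-p)·2 ⇒ p(-4) = (1-p)(-2) ⇒ p = 1/3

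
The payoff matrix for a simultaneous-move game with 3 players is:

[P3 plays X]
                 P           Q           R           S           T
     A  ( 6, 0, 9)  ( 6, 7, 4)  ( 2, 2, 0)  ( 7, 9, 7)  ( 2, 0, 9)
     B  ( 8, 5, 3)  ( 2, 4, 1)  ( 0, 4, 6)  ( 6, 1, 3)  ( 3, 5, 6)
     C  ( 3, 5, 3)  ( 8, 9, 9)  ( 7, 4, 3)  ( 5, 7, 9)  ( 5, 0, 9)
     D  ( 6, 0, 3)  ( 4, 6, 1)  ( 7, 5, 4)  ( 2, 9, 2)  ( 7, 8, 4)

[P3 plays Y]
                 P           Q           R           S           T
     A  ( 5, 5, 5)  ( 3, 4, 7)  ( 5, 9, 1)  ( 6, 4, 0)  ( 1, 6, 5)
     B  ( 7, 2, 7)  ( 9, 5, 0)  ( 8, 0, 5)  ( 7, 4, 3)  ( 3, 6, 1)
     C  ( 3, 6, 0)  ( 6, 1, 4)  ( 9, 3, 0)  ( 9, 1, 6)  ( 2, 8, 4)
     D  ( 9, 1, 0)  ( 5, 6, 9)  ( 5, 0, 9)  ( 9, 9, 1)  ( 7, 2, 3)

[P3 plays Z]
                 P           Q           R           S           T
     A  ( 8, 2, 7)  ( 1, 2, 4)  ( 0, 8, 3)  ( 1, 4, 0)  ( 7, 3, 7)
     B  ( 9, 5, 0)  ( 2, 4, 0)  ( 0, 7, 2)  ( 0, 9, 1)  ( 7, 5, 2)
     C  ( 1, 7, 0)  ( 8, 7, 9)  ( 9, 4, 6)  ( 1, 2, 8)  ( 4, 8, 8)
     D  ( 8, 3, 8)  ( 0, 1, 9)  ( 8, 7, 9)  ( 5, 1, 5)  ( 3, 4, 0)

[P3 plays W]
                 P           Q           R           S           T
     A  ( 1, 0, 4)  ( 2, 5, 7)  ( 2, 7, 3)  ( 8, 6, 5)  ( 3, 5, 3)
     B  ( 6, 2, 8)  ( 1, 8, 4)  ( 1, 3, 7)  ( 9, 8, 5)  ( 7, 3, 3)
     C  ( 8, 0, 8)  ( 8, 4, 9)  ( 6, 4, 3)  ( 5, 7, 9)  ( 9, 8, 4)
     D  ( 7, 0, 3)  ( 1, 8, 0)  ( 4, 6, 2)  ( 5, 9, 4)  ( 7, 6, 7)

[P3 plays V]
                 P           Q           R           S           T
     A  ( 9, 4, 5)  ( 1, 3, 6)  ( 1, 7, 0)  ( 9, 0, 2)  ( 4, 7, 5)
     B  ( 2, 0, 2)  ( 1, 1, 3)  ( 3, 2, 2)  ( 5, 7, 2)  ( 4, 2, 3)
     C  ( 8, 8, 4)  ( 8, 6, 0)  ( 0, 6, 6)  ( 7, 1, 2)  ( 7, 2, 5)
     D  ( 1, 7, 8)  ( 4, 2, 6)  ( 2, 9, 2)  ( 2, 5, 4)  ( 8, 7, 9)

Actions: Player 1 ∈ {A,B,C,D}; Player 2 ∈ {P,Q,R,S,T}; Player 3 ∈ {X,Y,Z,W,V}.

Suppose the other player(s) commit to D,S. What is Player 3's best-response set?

argmax u_3 = {Z}

u_3(X vs D,S) = 2
u_3(Y vs D,S) = 1
u_3(Z vs D,S) = 5
u_3(W vs D,S) = 4
u_3(V vs D,S) = 4
max payoff 5 at {Z}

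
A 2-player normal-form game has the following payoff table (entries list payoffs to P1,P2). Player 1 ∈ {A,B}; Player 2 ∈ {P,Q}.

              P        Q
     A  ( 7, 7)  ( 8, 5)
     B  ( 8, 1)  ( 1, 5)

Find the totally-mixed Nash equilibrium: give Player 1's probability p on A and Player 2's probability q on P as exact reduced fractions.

P1 indiff ⇒ q·7+(1-q)·8 = q·8+(1-q)·1 ⇒ q(-1) = (1-q)(-7) ⇒ q = 7/8
P2 indiff ⇒ p·7+(1-p)·1 = p·5+(1-p)·5 ⇒ p(2) = (1-p)(4) ⇒ p = 2/3

(p,q) = (2/3, 7/8)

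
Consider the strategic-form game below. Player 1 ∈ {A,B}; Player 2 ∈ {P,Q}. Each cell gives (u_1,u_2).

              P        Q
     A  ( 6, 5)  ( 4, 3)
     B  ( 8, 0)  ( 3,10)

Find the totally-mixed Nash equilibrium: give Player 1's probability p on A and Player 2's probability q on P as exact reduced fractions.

P1 indiff ⇒ q·6+(1-q)·4 = q·8+(1-q)·3 ⇒ q(-2) = (1-q)(-1) ⇒ q = 1/3
P2 indiff ⇒ p·5+(1-p)·0 = p·3+(1-p)·10 ⇒ p(2) = (1-p)(10) ⇒ p = 5/6

p=5/6, q=1/3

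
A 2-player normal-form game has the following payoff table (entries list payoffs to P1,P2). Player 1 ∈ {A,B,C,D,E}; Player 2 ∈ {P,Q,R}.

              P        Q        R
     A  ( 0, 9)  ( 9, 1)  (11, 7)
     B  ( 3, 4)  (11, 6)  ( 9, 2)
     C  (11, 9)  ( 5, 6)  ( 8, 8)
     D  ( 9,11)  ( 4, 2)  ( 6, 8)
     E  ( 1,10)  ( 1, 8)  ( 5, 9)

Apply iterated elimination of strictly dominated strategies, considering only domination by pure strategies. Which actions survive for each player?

P1 drop D (C beats it: P:11>9 Q:5>4 R:8>6)
P1 drop E (B beats it: P:3>1 Q:11>1 R:9>5)
P2 drop R (P beats it: A:9>7 B:4>2 C:9>8)
P1 drop A (B beats it: P:3>0 Q:11>9)
P1→{B,C} P2→{P,Q}

Survivors P1:{B,C} P2:{P,Q}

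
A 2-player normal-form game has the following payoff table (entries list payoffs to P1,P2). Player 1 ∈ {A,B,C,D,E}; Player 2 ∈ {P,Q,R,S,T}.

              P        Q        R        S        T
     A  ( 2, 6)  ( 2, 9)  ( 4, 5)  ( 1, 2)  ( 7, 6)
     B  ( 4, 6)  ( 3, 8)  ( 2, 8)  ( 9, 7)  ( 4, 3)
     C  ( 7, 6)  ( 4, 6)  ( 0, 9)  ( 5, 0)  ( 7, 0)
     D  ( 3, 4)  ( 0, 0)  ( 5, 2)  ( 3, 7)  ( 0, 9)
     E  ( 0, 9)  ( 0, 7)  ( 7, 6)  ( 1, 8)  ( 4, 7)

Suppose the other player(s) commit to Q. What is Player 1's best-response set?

u_1(A vs Q) = 2
u_1(B vs Q) = 3
u_1(C vs Q) = 4
u_1(D vs Q) = 0
u_1(E vs Q) = 0
max payoff 4 at {C}

BR_1 = {C}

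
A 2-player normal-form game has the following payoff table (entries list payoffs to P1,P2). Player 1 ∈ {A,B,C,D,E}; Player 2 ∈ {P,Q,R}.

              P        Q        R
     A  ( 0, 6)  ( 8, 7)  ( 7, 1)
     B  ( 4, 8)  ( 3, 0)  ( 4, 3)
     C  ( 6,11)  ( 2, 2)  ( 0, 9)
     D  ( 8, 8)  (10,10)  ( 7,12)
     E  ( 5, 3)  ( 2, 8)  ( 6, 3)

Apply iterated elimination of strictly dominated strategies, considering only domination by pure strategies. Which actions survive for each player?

Remaining: P1:{A,D} P2:{Q,R}

P1 drop B (D beats it: P:8>4 Q:10>3 R:7>4)
P1 drop C (D beats it: P:8>6 Q:10>2 R:7>0)
P1 drop E (D beats it: P:8>5 Q:10>2 R:7>6)
P2 drop P (Q beats it: A:7>6 D:10>8)
P1→{A,D} P2→{Q,R}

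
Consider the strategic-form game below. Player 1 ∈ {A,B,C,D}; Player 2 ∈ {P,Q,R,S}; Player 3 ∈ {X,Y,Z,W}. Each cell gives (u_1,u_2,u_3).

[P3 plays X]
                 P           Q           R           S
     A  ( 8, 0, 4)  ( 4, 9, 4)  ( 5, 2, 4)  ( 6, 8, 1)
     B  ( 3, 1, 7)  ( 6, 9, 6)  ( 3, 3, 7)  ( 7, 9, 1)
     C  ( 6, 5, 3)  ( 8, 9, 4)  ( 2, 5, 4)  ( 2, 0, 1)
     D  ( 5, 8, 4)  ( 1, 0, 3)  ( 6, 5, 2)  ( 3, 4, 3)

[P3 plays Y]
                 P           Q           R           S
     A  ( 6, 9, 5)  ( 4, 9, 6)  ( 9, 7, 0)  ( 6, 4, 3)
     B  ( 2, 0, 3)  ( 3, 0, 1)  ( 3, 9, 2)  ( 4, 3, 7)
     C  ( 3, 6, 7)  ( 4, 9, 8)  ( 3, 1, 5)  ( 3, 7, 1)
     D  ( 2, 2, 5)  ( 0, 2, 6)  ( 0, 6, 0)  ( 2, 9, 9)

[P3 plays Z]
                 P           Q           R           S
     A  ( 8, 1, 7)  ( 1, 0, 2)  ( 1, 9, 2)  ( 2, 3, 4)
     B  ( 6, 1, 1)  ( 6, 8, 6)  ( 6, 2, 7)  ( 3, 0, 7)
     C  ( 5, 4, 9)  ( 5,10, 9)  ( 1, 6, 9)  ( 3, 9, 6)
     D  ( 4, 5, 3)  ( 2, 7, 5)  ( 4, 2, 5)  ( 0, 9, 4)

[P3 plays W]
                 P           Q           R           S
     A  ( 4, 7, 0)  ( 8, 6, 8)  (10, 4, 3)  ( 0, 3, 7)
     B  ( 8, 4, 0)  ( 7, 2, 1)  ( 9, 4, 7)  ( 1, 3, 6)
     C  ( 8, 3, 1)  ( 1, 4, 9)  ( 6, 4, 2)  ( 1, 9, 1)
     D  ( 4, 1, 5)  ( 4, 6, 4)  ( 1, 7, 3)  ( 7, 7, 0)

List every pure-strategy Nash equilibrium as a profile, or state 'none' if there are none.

PSNE = {(B,Q,Z)}

(A,P,X): not NE [P2→Q gives 9>0; P3→Z gives 7>4]
(A,P,Y): not NE [P3→Z gives 7>5]
(A,P,Z): not NE [P2→R gives 9>1]
(A,P,W): not NE [P1→C gives 8>4; P3→Z gives 7>0]
(A,Q,X): not NE [P1→C gives 8>4; P3→W gives 8>4]
(A,Q,Y): not NE [P3→W gives 8>6]
(A,Q,Z): not NE [P1→B gives 6>1; P2→R gives 9>0; P3→W gives 8>2]
(A,Q,W): not NE [P2→P gives 7>6]
(A,R,X): not NE [P1→D gives 6>5; P2→Q gives 9>2]
(A,R,Y): not NE [P2→Q gives 9>7; P3→X gives 4>0]
(A,R,Z): not NE [P1→B gives 6>1; P3→X gives 4>2]
(A,R,W): not NE [P2→P gives 7>4; P3→X gives 4>3]
(A,S,X): not NE [P1→B gives 7>6; P2→Q gives 9>8; P3→W gives 7>1]
(A,S,Y): not NE [P2→Q gives 9>4; P3→W gives 7>3]
(A,S,Z): not NE [P1→C gives 3>2; P2→R gives 9>3; P3→W gives 7>4]
(A,S,W): not NE [P1→D gives 7>0; P2→P gives 7>3]
(B,P,X): not NE [P1→A gives 8>3; P2→S gives 9>1]
(B,P,Y): not NE [P1→A gives 6>2; P2→R gives 9>0; P3→X gives 7>3]
(B,P,Z): not NE [P1→A gives 8>6; P2→Q gives 8>1; P3→X gives 7>1]
(B,P,W): not NE [P3→X gives 7>0]
(B,Q,X): not NE [P1→C gives 8>6]
(B,Q,Y): not NE [P1→C gives 4>3; P2→R gives 9>0; P3→Z gives 6>1]
(B,Q,Z): NE
(B,Q,W): not NE [P1→A gives 8>7; P2→R gives 4>2; P3→Z gives 6>1]
(B,R,X): not NE [P1→D gives 6>3; P2→S gives 9>3]
(B,R,Y): not NE [P1→A gives 9>3; P3→W gives 7>2]
(B,R,Z): not NE [P2→Q gives 8>2]
(B,R,W): not NE [P1→A gives 10>9]
(B,S,X): not NE [P3→Z gives 7>1]
(B,S,Y): not NE [P1→A gives 6>4; P2→R gives 9>3]
(B,S,Z): not NE [P2→Q gives 8>0]
(B,S,W): not NE [P1→D gives 7>1; P2→R gives 4>3; P3→Z gives 7>6]
(C,P,X): not NE [P1→A gives 8>6; P2→Q gives 9>5; P3→Z gives 9>3]
(C,P,Y): not NE [P1→A gives 6>3; P2→Q gives 9>6; P3→Z gives 9>7]
(C,P,Z): not NE [P1→A gives 8>5; P2→Q gives 10>4]
(C,P,W): not NE [P2→S gives 9>3; P3→Z gives 9>1]
(C,Q,X): not NE [P3→W gives 9>4]
(C,Q,Y): not NE [P3→W gives 9>8]
(C,Q,Z): not NE [P1→B gives 6>5]
(C,Q,W): not NE [P1→A gives 8>1; P2→S gives 9>4]
(C,R,X): not NE [P1→D gives 6>2; P2→Q gives 9>5; P3→Z gives 9>4]
(C,R,Y): not NE [P1→A gives 9>3; P2→Q gives 9>1; P3→Z gives 9>5]
(C,R,Z): not NE [P1→B gives 6>1; P2→Q gives 10>6]
(C,R,W): not NE [P1→A gives 10>6; P2→S gives 9>4; P3→Z gives 9>2]
(C,S,X): not NE [P1→B gives 7>2; P2→Q gives 9>0; P3→Z gives 6>1]
(C,S,Y): not NE [P1→A gives 6>3; P2→Q gives 9>7; P3→Z gives 6>1]
(C,S,Z): not NE [P2→Q gives 10>9]
(C,S,W): not NE [P1→D gives 7>1; P3→Z gives 6>1]
(D,P,X): not NE [P1→A gives 8>5; P3→W gives 5>4]
(D,P,Y): not NE [P1→A gives 6>2; P2→S gives 9>2]
(D,P,Z): not NE [P1→A gives 8>4; P2→S gives 9>5; P3→W gives 5>3]
(D,P,W): not NE [P1→C gives 8>4; P2→S gives 7>1]
(D,Q,X): not NE [P1→C gives 8>1; P2→P gives 8>0; P3→Y gives 6>3]
(D,Q,Y): not NE [P1→C gives 4>0; P2→S gives 9>2]
(D,Q,Z): not NE [P1→B gives 6>2; P2→S gives 9>7; P3→Y gives 6>5]
(D,Q,W): not NE [P1→A gives 8>4; P2→S gives 7>6; P3→Y gives 6>4]
(D,R,X): not NE [P2→P gives 8>5; P3→Z gives 5>2]
(D,R,Y): not NE [P1→A gives 9>0; P2→S gives 9>6; P3→Z gives 5>0]
(D,R,Z): not NE [P1→B gives 6>4; P2→S gives 9>2]
(D,R,W): not NE [P1→A gives 10>1; P3→Z gives 5>3]
(D,S,X): not NE [P1→B gives 7>3; P2→P gives 8>4; P3→Y gives 9>3]
(D,S,Y): not NE [P1→A gives 6>2]
(D,S,Z): not NE [P1→C gives 3>0; P3→Y gives 9>4]
(D,S,W): not NE [P3→Y gives 9>0]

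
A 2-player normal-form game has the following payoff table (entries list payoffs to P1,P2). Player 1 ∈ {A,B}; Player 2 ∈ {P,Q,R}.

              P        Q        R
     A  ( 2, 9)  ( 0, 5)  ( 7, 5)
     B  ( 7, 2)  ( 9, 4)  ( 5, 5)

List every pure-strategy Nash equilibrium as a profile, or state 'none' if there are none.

(A,P): not NE [P1→B gives 7>2]
(A,Q): not NE [P1→B gives 9>0; P2→P gives 9>5]
(A,R): not NE [P2→P gives 9>5]
(B,P): not NE [P2→R gives 5>2]
(B,Q): not NE [P2→R gives 5>4]
(B,R): not NE [P1→A gives 7>5]

No pure NE.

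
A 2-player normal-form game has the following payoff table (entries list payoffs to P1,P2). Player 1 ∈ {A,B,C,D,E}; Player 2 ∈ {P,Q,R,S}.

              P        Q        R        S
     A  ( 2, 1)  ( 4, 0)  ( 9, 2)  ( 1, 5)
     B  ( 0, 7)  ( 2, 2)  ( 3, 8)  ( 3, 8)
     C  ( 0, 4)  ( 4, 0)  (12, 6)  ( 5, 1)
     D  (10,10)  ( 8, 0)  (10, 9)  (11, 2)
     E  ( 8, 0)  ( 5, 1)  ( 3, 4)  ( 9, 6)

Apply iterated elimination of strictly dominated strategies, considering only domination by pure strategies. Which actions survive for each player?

P1 drop A (D beats it: P:10>2 Q:8>4 R:10>9 S:11>1)
P1 drop B (D beats it: P:10>0 Q:8>2 R:10>3 S:11>3)
P1 drop E (D beats it: P:10>8 Q:8>5 R:10>3 S:11>9)
P2 drop Q (P beats it: C:4>0 D:10>0)
P2 drop S (P beats it: C:4>1 D:10>2)
P1→{C,D} P2→{P,R}

IESDS → P1:{C,D} P2:{P,R}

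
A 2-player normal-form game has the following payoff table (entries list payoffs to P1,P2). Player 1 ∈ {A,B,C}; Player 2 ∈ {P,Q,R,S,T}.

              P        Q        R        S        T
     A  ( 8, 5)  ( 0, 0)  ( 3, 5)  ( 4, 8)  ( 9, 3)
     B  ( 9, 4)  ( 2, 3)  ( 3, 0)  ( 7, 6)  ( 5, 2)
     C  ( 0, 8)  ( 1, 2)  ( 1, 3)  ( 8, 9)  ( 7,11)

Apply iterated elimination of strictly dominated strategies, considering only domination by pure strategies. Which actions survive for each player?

P2 drop P (S beats it: A:8>5 B:6>4 C:9>8)
P2 drop Q (S beats it: A:8>0 B:6>3 C:9>2)
P2 drop R (S beats it: A:8>5 B:6>0 C:9>3)
P1 drop B (C beats it: S:8>7 T:7>5)
P1→{A,C} P2→{S,T}

Survivors P1:{A,C} P2:{S,T}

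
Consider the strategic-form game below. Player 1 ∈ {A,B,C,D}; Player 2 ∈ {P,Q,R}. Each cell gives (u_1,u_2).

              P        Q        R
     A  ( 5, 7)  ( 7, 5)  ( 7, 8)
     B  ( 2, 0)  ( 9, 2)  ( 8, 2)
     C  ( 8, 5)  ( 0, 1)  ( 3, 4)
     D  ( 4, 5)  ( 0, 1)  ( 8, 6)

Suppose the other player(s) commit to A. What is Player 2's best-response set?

u_2(P vs A) = 7
u_2(Q vs A) = 5
u_2(R vs A) = 8
max payoff 8 at {R}

P2 best: {R}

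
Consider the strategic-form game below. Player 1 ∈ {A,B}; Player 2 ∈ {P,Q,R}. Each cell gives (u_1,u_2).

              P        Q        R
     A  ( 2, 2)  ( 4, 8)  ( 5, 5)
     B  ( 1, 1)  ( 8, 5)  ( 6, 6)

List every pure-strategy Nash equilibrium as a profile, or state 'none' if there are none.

(A,P): not NE [P2→Q gives 8>2]
(A,Q): not NE [P1→B gives 8>4]
(A,R): not NE [P1→B gives 6>5; P2→Q gives 8>5]
(B,P): not NE [P1→A gives 2>1; P2→R gives 6>1]
(B,Q): not NE [P2→R gives 6>5]
(B,R): NE

PSNE = {(B,R)}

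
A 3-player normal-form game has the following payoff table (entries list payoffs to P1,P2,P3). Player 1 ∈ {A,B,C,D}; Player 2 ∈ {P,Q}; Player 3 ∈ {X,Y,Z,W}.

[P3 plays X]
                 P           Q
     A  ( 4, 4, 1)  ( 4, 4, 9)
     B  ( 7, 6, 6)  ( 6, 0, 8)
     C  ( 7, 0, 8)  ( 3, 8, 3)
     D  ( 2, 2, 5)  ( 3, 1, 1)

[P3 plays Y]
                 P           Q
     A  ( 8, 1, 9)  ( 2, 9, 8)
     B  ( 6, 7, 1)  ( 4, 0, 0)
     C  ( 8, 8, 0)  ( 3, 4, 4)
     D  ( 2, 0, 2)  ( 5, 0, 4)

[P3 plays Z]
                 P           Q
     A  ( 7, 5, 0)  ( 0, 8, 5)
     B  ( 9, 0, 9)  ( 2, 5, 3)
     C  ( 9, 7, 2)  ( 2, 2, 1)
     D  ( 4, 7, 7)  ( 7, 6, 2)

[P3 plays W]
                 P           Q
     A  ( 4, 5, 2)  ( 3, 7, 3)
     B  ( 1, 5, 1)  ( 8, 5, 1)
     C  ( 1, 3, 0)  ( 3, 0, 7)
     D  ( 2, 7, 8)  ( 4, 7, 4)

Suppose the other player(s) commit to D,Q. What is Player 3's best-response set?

P3 best: {Y,W}

u_3(X vs D,Q) = 1
u_3(Y vs D,Q) = 4
u_3(Z vs D,Q) = 2
u_3(W vs D,Q) = 4
max payoff 4 at {Y,W}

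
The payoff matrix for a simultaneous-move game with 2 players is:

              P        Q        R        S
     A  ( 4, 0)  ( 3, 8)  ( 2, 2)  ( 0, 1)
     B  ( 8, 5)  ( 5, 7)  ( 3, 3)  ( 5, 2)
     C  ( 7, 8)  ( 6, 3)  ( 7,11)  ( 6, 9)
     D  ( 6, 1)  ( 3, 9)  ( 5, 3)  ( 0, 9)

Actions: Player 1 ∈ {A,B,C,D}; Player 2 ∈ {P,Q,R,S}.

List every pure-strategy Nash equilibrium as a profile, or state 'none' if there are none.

PSNE = {(C,R)}

(A,P): not NE [P1→B gives 8>4; P2→Q gives 8>0]
(A,Q): not NE [P1→C gives 6>3]
(A,R): not NE [P1→C gives 7>2; P2→Q gives 8>2]
(A,S): not NE [P1→C gives 6>0; P2→Q gives 8>1]
(B,P): not NE [P2→Q gives 7>5]
(B,Q): not NE [P1→C gives 6>5]
(B,R): not NE [P1→C gives 7>3; P2→Q gives 7>3]
(B,S): not NE [P1→C gives 6>5; P2→Q gives 7>2]
(C,P): not NE [P1→B gives 8>7; P2→R gives 11>8]
(C,Q): not NE [P2→R gives 11>3]
(C,R): NE
(C,S): not NE [P2→R gives 11>9]
(D,P): not NE [P1→B gives 8>6; P2→S gives 9>1]
(D,Q): not NE [P1→C gives 6>3]
(D,R): not NE [P1→C gives 7>5; P2→S gives 9>3]
(D,S): not NE [P1→C gives 6>0]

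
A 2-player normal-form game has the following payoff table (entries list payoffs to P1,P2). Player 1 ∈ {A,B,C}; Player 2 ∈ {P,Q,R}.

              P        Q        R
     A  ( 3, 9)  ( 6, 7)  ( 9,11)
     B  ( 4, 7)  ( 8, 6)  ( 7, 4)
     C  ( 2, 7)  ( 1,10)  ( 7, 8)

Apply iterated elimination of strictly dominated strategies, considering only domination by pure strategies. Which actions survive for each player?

IESDS → P1:{A,B} P2:{P,R}

P1 drop C (A beats it: P:3>2 Q:6>1 R:9>7)
P2 drop Q (P beats it: A:9>7 B:7>6)
P1→{A,B} P2→{P,R}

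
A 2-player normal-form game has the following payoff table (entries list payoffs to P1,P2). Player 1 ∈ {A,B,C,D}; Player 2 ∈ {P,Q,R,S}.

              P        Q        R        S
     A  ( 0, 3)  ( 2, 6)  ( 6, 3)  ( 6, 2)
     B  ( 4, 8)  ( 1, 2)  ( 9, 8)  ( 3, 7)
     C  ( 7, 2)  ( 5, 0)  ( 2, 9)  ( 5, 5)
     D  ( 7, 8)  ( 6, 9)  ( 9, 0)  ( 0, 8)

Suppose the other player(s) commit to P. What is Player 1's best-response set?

P1 best: {C,D}

u_1(A vs P) = 0
u_1(B vs P) = 4
u_1(C vs P) = 7
u_1(D vs P) = 7
max payoff 7 at {C,D}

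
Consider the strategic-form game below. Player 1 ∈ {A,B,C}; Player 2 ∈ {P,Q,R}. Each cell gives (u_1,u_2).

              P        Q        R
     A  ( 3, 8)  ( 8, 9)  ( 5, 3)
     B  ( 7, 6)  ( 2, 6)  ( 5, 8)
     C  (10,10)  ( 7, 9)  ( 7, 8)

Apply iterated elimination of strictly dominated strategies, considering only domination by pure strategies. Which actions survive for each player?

P1 drop B (C beats it: P:10>7 Q:7>2 R:7>5)
P2 drop R (P beats it: A:8>3 C:10>8)
P1→{A,C} P2→{P,Q}

Survivors P1:{A,C} P2:{P,Q}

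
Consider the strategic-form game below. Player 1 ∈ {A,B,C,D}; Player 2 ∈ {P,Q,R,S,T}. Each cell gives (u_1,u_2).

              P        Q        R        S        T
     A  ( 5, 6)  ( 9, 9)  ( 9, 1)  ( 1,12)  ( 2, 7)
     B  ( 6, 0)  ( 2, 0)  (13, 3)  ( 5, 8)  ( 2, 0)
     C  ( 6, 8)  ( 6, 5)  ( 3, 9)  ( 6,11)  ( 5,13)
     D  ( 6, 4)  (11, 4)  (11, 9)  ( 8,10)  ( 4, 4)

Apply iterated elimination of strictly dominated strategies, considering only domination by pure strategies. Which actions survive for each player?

IESDS → P1:{C,D} P2:{S,T}

P1 drop A (D beats it: P:6>5 Q:11>9 R:11>9 S:8>1 T:4>2)
P2 drop P (R beats it: B:3>0 C:9>8 D:9>4)
P2 drop Q (R beats it: B:3>0 C:9>5 D:9>4)
P2 drop R (S beats it: B:8>3 C:11>9 D:10>9)
P1 drop B (C beats it: S:6>5 T:5>2)
P1→{C,D} P2→{S,T}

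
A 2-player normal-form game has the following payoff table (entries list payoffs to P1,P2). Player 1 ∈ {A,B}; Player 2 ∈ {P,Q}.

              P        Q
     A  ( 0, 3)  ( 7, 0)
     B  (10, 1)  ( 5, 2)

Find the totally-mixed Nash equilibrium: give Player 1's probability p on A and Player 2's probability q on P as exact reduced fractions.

p=1/4, q=1/6

P1 indiff ⇒ q·0+(1-q)·7 = q·10+(1-q)·5 ⇒ q(-10) = (1-q)(-2) ⇒ q = 1/6
P2 indiff ⇒ p·3+(1-p)·1 = p·0+(1-p)·2 ⇒ p(3) = (1-p)(1) ⇒ p = 1/4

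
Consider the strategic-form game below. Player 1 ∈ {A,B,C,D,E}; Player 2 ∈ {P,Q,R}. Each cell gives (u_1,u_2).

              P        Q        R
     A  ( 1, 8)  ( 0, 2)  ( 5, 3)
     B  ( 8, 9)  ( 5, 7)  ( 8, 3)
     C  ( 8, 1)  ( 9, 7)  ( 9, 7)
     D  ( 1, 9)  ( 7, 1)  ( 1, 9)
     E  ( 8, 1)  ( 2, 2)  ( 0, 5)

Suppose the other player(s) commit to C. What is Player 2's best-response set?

u_2(P vs C) = 1
u_2(Q vs C) = 7
u_2(R vs C) = 7
max payoff 7 at {Q,R}

argmax u_2 = {Q,R}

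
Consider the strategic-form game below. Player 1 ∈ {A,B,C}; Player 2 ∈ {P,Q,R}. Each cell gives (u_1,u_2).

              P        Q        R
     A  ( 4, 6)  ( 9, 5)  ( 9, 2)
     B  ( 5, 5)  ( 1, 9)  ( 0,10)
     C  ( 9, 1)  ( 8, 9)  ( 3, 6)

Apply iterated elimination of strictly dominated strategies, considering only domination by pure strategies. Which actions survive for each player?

IESDS → P1:{A,C} P2:{P,Q}

P1 drop B (C beats it: P:9>5 Q:8>1 R:3>0)
P2 drop R (Q beats it: A:5>2 C:9>6)
P1→{A,C} P2→{P,Q}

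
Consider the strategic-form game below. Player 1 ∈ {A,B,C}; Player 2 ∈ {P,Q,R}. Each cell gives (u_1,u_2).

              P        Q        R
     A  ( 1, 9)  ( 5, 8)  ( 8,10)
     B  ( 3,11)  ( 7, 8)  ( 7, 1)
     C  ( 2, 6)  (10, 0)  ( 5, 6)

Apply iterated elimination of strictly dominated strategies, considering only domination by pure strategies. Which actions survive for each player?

Remaining: P1:{A,B} P2:{P,R}

P2 drop Q (P beats it: A:9>8 B:11>8 C:6>0)
P1 drop C (B beats it: P:3>2 R:7>5)
P1→{A,B} P2→{P,R}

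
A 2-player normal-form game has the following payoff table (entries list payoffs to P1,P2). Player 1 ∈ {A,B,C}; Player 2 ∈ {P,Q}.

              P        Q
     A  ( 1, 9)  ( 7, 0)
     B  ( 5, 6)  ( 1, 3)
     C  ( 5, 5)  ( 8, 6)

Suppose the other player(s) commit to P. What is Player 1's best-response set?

P1 best: {B,C}

u_1(A vs P) = 1
u_1(B vs P) = 5
u_1(C vs P) = 5
max payoff 5 at {B,C}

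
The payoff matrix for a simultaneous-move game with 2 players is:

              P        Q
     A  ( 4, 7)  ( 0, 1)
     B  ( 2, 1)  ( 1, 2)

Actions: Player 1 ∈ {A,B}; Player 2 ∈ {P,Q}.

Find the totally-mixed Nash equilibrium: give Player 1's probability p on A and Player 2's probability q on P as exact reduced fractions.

P1 indiff ⇒ q·4+(1-q)·0 = q·2+(1-q)·1 ⇒ q(2) = (1-q)(1) ⇒ q = 1/3
P2 indiff ⇒ p·7+(1-p)·1 = p·1+(1-p)·2 ⇒ p(6) = (1-p)(1) ⇒ p = 1/7

(p,q) = (1/7, 1/3)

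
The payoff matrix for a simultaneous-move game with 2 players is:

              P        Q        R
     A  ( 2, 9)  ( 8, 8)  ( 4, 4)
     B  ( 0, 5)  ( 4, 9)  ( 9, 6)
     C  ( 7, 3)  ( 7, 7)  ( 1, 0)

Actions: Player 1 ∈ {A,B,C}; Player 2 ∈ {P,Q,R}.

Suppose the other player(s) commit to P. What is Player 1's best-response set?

u_1(A vs P) = 2
u_1(B vs P) = 0
u_1(C vs P) = 7
max payoff 7 at {C}

BR_1 = {C}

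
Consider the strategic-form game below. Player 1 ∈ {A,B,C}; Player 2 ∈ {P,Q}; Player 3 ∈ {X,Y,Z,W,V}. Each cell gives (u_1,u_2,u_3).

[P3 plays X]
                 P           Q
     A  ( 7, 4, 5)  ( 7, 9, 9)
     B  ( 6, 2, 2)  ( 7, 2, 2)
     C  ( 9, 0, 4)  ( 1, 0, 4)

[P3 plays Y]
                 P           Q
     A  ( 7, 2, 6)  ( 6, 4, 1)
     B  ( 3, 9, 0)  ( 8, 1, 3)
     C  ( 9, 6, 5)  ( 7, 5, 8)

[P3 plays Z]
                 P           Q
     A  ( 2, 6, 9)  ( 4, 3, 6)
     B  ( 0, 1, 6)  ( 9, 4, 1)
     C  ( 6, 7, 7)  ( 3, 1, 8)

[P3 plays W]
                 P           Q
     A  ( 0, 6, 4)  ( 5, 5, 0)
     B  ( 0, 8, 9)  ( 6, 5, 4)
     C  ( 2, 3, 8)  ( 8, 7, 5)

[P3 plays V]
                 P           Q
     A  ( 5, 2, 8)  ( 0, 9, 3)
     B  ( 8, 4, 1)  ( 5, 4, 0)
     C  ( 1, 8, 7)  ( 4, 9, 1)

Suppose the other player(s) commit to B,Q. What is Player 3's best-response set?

u_3(X vs B,Q) = 2
u_3(Y vs B,Q) = 3
u_3(Z vs B,Q) = 1
u_3(W vs B,Q) = 4
u_3(V vs B,Q) = 0
max payoff 4 at {W}

BR_3 = {W}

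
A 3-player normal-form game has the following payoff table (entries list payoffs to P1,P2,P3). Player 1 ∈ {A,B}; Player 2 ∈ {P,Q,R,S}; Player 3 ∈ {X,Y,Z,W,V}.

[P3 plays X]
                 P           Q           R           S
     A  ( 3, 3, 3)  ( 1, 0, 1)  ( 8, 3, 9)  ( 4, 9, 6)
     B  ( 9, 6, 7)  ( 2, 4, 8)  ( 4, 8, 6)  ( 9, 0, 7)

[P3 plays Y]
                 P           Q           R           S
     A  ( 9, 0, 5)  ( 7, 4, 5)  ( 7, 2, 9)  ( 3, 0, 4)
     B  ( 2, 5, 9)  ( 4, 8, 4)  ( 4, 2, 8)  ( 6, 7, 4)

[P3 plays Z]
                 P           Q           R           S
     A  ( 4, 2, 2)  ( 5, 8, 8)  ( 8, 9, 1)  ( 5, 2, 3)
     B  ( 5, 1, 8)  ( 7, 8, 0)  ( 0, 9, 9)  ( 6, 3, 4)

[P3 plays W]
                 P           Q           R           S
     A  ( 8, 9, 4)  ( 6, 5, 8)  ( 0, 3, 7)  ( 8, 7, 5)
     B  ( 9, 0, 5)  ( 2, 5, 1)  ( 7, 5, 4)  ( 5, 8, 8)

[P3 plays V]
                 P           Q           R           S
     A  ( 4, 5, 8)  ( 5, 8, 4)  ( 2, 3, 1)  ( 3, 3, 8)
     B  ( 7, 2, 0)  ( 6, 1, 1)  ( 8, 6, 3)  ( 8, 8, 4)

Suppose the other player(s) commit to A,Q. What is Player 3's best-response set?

BR_3 = {Z,W}

u_3(X vs A,Q) = 1
u_3(Y vs A,Q) = 5
u_3(Z vs A,Q) = 8
u_3(W vs A,Q) = 8
u_3(V vs A,Q) = 4
max payoff 8 at {Z,W}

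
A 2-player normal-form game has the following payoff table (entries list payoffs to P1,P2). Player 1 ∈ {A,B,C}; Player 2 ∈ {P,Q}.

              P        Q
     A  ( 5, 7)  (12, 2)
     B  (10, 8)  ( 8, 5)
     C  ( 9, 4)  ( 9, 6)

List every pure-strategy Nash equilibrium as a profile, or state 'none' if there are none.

NE set: (B,P)

(A,P): not NE [P1→B gives 10>5]
(A,Q): not NE [P2→P gives 7>2]
(B,P): NE
(B,Q): not NE [P1→A gives 12>8; P2→P gives 8>5]
(C,P): not NE [P1→B gives 10>9; P2→Q gives 6>4]
(C,Q): not NE [P1→A gives 12>9]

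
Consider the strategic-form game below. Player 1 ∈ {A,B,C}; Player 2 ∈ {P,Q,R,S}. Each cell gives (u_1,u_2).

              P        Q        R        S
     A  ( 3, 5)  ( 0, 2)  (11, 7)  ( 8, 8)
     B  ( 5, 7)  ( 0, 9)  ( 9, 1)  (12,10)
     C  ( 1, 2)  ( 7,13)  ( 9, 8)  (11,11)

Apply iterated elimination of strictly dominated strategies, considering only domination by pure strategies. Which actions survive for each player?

P2 drop P (S beats it: A:8>5 B:10>7 C:11>2)
P2 drop R (S beats it: A:8>7 B:10>1 C:11>8)
P1 drop A (C beats it: Q:7>0 S:11>8)
P1→{B,C} P2→{Q,S}

Survivors P1:{B,C} P2:{Q,S}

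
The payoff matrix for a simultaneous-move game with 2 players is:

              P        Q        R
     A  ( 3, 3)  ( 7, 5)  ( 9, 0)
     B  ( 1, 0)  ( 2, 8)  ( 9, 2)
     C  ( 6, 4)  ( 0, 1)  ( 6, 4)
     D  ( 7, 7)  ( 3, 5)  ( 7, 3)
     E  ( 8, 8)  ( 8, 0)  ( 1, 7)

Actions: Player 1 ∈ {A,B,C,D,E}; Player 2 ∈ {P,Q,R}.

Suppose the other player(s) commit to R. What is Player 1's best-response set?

u_1(A vs R) = 9
u_1(B vs R) = 9
u_1(C vs R) = 6
u_1(D vs R) = 7
u_1(E vs R) = 1
max payoff 9 at {A,B}

argmax u_1 = {A,B}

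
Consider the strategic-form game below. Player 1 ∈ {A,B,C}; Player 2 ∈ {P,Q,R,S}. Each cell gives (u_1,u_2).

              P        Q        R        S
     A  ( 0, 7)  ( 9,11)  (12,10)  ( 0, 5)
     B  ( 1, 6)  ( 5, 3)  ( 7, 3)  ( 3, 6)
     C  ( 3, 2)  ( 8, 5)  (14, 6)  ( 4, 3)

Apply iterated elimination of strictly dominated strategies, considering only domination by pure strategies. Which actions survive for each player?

IESDS → P1:{A,C} P2:{Q,R}

P1 drop B (C beats it: P:3>1 Q:8>5 R:14>7 S:4>3)
P2 drop P (Q beats it: A:11>7 C:5>2)
P2 drop S (Q beats it: A:11>5 C:5>3)
P1→{A,C} P2→{Q,R}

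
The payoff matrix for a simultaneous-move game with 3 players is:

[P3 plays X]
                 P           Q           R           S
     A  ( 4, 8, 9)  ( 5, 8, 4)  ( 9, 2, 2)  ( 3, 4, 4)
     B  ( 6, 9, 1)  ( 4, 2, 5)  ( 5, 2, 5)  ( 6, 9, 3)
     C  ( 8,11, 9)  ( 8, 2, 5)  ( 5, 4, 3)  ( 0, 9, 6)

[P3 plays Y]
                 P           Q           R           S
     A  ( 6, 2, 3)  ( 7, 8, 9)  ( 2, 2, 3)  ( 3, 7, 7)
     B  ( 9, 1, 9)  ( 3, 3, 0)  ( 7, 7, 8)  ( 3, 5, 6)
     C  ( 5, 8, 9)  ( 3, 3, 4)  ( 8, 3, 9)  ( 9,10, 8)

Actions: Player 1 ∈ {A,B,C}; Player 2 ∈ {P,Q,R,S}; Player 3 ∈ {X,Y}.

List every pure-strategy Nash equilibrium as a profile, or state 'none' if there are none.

NE set: (A,Q,Y), (C,P,X), (C,S,Y)

(A,P,X): not NE [P1→C gives 8>4]
(A,P,Y): not NE [P1→B gives 9>6; P2→Q gives 8>2; P3→X gives 9>3]
(A,Q,X): not NE [P1→C gives 8>5; P3→Y gives 9>4]
(A,Q,Y): NE
(A,R,X): not NE [P2→Q gives 8>2; P3→Y gives 3>2]
(A,R,Y): not NE [P1→C gives 8>2; P2→Q gives 8>2]
(A,S,X): not NE [P1→B gives 6>3; P2→Q gives 8>4; P3→Y gives 7>4]
(A,S,Y): not NE [P1→C gives 9>3; P2→Q gives 8>7]
(B,P,X): not NE [P1→C gives 8>6; P3→Y gives 9>1]
(B,P,Y): not NE [P2→R gives 7>1]
(B,Q,X): not NE [P1→C gives 8>4; P2→S gives 9>2]
(B,Q,Y): not NE [P1→A gives 7>3; P2→R gives 7>3; P3→X gives 5>0]
(B,R,X): not NE [P1→A gives 9>5; P2→S gives 9>2; P3→Y gives 8>5]
(B,R,Y): not NE [P1→C gives 8>7]
(B,S,X): not NE [P3→Y gives 6>3]
(B,S,Y): not NE [P1→C gives 9>3; P2→R gives 7>5]
(C,P,X): NE
(C,P,Y): not NE [P1→B gives 9>5; P2→S gives 10>8]
(C,Q,X): not NE [P2→P gives 11>2]
(C,Q,Y): not NE [P1→A gives 7>3; P2→S gives 10>3; P3→X gives 5>4]
(C,R,X): not NE [P1→A gives 9>5; P2→P gives 11>4; P3→Y gives 9>3]
(C,R,Y): not NE [P2→S gives 10>3]
(C,S,X): not NE [P1→B gives 6>0; P2→P gives 11>9; P3→Y gives 8>6]
(C,S,Y): NE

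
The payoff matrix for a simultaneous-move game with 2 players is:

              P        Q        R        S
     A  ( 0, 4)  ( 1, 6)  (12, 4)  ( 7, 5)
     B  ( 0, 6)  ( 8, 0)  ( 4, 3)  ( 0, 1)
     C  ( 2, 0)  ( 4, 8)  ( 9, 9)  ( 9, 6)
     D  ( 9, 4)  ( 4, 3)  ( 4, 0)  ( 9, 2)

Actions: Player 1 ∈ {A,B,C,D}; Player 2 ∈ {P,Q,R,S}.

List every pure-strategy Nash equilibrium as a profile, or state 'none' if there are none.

(A,P): not NE [P1→D gives 9>0; P2→Q gives 6>4]
(A,Q): not NE [P1→B gives 8>1]
(A,R): not NE [P2→Q gives 6>4]
(A,S): not NE [P1→D gives 9>7; P2→Q gives 6>5]
(B,P): not NE [P1→D gives 9>0]
(B,Q): not NE [P2→P gives 6>0]
(B,R): not NE [P1→A gives 12>4; P2→P gives 6>3]
(B,S): not NE [P1→D gives 9>0; P2→P gives 6>1]
(C,P): not NE [P1→D gives 9>2; P2→R gives 9>0]
(C,Q): not NE [P1→B gives 8>4; P2→R gives 9>8]
(C,R): not NE [P1→A gives 12>9]
(C,S): not NE [P2→R gives 9>6]
(D,P): NE
(D,Q): not NE [P1→B gives 8>4; P2→P gives 4>3]
(D,R): not NE [P1→A gives 12>4; P2→P gives 4>0]
(D,S): not NE [P2→P gives 4>2]

PSNE = {(D,P)}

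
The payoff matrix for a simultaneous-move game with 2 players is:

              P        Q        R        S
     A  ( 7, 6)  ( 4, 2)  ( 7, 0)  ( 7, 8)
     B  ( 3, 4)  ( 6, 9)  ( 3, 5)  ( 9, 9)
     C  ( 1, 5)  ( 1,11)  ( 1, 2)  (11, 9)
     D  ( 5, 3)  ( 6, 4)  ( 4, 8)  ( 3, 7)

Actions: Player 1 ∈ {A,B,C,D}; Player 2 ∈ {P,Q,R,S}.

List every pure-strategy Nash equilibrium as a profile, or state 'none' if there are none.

(A,P): not NE [P2→S gives 8>6]
(A,Q): not NE [P1→D gives 6>4; P2→S gives 8>2]
(A,R): not NE [P2→S gives 8>0]
(A,S): not NE [P1→C gives 11>7]
(B,P): not NE [P1→A gives 7>3; P2→S gives 9>4]
(B,Q): NE
(B,R): not NE [P1→A gives 7>3; P2→S gives 9>5]
(B,S): not NE [P1→C gives 11>9]
(C,P): not NE [P1→A gives 7>1; P2→Q gives 11>5]
(C,Q): not NE [P1→D gives 6>1]
(C,R): not NE [P1→A gives 7>1; P2→Q gives 11>2]
(C,S): not NE [P2→Q gives 11>9]
(D,P): not NE [P1→A gives 7>5; P2→R gives 8>3]
(D,Q): not NE [P2→R gives 8>4]
(D,R): not NE [P1→A gives 7>4]
(D,S): not NE [P1→C gives 11>3; P2→R gives 8>7]

Nash profiles: (B,Q)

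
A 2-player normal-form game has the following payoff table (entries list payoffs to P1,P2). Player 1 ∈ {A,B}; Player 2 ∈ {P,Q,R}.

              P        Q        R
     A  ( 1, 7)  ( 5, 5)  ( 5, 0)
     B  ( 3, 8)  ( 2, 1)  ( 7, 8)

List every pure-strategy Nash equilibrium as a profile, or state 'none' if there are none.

(A,P): not NE [P1→B gives 3>1]
(A,Q): not NE [P2→P gives 7>5]
(A,R): not NE [P1→B gives 7>5; P2→P gives 7>0]
(B,P): NE
(B,Q): not NE [P1→A gives 5>2; P2→R gives 8>1]
(B,R): NE

PSNE = {(B,P), (B,R)}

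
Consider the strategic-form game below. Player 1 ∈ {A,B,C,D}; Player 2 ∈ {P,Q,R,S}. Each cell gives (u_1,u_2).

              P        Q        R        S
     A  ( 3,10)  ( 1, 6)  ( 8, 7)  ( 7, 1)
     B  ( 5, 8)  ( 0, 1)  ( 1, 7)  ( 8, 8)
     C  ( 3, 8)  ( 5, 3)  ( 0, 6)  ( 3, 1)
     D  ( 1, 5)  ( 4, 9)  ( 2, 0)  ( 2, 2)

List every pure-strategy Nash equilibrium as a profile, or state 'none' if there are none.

(A,P): not NE [P1→B gives 5>3]
(A,Q): not NE [P1→C gives 5>1; P2→P gives 10>6]
(A,R): not NE [P2→P gives 10>7]
(A,S): not NE [P1→B gives 8>7; P2→P gives 10>1]
(B,P): NE
(B,Q): not NE [P1→C gives 5>0; P2→S gives 8>1]
(B,R): not NE [P1→A gives 8>1; P2→S gives 8>7]
(B,S): NE
(C,P): not NE [P1→B gives 5>3]
(C,Q): not NE [P2→P gives 8>3]
(C,R): not NE [P1→A gives 8>0; P2→P gives 8>6]
(C,S): not NE [P1→B gives 8>3; P2→P gives 8>1]
(D,P): not NE [P1→B gives 5>1; P2→Q gives 9>5]
(D,Q): not NE [P1→C gives 5>4]
(D,R): not NE [P1→A gives 8>2; P2→Q gives 9>0]
(D,S): not NE [P1→B gives 8>2; P2→Q gives 9>2]

NE set: (B,P), (B,S)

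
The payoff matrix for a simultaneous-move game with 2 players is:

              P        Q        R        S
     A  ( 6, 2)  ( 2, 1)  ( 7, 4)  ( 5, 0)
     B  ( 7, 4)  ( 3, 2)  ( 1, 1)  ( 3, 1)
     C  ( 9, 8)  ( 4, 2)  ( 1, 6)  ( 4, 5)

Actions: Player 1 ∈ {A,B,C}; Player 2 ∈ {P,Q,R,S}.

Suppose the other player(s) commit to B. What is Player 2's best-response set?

argmax u_2 = {P}

u_2(P vs B) = 4
u_2(Q vs B) = 2
u_2(R vs B) = 1
u_2(S vs B) = 1
max payoff 4 at {P}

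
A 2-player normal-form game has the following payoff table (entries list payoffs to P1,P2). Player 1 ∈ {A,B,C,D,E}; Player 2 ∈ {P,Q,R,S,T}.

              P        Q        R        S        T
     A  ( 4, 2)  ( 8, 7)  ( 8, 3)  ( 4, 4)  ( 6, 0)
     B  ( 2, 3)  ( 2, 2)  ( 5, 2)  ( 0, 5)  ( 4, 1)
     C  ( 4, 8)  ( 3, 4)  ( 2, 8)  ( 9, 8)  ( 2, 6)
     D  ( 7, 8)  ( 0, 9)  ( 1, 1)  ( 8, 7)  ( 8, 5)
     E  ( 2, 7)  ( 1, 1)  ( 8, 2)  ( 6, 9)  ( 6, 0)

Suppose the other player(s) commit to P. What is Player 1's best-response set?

BR_1 = {D}

u_1(A vs P) = 4
u_1(B vs P) = 2
u_1(C vs P) = 4
u_1(D vs P) = 7
u_1(E vs P) = 2
max payoff 7 at {D}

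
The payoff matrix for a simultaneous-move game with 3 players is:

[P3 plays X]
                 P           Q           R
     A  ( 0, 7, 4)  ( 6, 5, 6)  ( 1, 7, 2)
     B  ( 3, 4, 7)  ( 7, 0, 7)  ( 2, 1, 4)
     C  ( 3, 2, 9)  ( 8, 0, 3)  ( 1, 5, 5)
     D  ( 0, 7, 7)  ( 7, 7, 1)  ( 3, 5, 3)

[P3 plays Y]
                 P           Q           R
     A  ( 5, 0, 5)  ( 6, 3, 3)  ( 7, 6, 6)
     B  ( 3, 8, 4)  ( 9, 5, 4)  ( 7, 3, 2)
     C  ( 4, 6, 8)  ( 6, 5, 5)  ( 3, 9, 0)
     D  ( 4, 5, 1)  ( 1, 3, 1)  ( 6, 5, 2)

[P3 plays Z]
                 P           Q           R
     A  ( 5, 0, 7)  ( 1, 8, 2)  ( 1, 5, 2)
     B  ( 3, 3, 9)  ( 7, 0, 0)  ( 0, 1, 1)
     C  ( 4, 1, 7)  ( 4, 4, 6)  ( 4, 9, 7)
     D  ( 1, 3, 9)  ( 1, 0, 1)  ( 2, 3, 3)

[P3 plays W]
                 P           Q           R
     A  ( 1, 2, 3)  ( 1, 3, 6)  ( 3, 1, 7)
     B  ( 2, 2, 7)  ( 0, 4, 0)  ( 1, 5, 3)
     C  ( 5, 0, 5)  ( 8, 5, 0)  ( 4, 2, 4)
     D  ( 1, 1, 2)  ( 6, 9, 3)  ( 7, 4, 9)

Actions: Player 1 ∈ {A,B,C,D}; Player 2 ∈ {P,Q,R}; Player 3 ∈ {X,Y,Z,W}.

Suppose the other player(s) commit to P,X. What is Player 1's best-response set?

u_1(A vs P,X) = 0
u_1(B vs P,X) = 3
u_1(C vs P,X) = 3
u_1(D vs P,X) = 0
max payoff 3 at {B,C}

BR_1 = {B,C}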